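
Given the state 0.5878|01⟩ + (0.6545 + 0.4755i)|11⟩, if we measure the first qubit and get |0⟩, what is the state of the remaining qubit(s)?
|1⟩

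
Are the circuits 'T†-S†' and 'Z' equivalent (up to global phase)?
No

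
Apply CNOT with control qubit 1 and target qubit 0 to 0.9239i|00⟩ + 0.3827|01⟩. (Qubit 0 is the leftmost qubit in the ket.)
0.9239i|00⟩ + 0.3827|11⟩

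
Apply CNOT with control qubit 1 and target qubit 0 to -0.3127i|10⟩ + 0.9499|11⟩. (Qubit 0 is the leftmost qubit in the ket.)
0.9499|01⟩ - 0.3127i|10⟩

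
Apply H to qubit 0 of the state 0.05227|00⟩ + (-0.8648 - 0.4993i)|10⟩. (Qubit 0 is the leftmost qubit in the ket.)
(-0.5745 - 0.3531i)|00⟩ + (0.6485 + 0.3531i)|10⟩

H on qubit 0 mixes each pair of kets that differ only in qubit 0: amplitudes (a, b) of (|…0…⟩, |…1…⟩) become ((a + b)/√2, (a − b)/√2). Kets absent from the input have amplitude 0.
(|00⟩, |10⟩): (a, b) = (0.05227, (-0.8648 - 0.4993i)) → ((-0.5745 - 0.3531i), (0.6485 + 0.3531i))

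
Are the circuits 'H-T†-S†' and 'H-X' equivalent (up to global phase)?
No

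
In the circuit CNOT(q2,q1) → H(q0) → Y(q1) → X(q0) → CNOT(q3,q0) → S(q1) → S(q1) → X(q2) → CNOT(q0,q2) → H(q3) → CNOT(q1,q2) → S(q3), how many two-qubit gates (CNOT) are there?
4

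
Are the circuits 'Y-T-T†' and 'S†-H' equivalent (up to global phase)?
No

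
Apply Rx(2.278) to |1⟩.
-0.9082i|0⟩ + 0.4185|1⟩

Rx(2.278) = [[cos(θ/2), −i·sin(θ/2)], [−i·sin(θ/2), cos(θ/2)]]; θ = 2.278, cos(θ/2) ≈ 0.418503, sin(θ/2) ≈ 0.908215.
With a = amp(|0⟩) = 0 and b = amp(|1⟩) = 1:
new amp(|0⟩) = (0.418503)·a + (-0.908215i)·b = -0.9082i
new amp(|1⟩) = (-0.908215i)·a + (0.418503)·b = 0.4185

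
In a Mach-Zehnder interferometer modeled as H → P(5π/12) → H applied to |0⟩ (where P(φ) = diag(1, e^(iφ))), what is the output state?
(0.6294 + 0.483i)|0⟩ + (0.3706 - 0.483i)|1⟩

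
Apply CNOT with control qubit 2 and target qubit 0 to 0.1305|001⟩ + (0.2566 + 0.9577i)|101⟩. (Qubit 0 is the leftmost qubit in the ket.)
(0.2566 + 0.9577i)|001⟩ + 0.1305|101⟩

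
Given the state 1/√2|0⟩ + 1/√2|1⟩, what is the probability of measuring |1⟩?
1/2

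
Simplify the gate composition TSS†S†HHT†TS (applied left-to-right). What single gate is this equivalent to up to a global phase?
T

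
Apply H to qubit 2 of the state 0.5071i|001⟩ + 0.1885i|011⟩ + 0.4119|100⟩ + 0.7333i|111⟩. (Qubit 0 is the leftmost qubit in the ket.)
0.3586i|000⟩ - 0.3586i|001⟩ + 0.1333i|010⟩ - 0.1333i|011⟩ + 0.2913|100⟩ + 0.2913|101⟩ + 0.5185i|110⟩ - 0.5185i|111⟩

H on qubit 2 mixes each pair of kets that differ only in qubit 2: amplitudes (a, b) of (|…0…⟩, |…1…⟩) become ((a + b)/√2, (a − b)/√2). Kets absent from the input have amplitude 0.
(|000⟩, |001⟩): (a, b) = (0, 0.5071i) → (0.3586i, -0.3586i)
(|010⟩, |011⟩): (a, b) = (0, 0.1885i) → (0.1333i, -0.1333i)
(|100⟩, |101⟩): (a, b) = (0.4119, 0) → (0.2913, 0.2913)
(|110⟩, |111⟩): (a, b) = (0, 0.7333i) → (0.5185i, -0.5185i)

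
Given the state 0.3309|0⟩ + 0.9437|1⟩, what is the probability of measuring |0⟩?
0.1095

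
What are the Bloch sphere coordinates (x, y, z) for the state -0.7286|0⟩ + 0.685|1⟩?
(-0.9982, 0, 0.06163)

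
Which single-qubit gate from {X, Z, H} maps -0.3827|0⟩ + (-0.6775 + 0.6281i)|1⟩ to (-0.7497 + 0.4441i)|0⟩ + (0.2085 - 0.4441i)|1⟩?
H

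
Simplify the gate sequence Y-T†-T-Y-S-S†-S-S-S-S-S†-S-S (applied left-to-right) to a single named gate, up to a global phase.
S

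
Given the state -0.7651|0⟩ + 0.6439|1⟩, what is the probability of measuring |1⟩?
0.4146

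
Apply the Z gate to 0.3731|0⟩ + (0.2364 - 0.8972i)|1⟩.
0.3731|0⟩ + (-0.2364 + 0.8972i)|1⟩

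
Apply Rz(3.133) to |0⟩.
(0.004296 - i)|0⟩

Rz(3.133) = [[e^(−iθ/2), 0], [0, e^(iθ/2)]] with e^(±iθ/2) = cos(θ/2) ± i·sin(θ/2); θ = 3.133, cos(θ/2) ≈ 0.00429631, sin(θ/2) ≈ 0.999991.
With a = amp(|0⟩) = 1 and b = amp(|1⟩) = 0:
new amp(|0⟩) = (0.00429631 - 0.999991i)·a = (0.004296 - i)
new amp(|1⟩) = (0.00429631 + 0.999991i)·b = 0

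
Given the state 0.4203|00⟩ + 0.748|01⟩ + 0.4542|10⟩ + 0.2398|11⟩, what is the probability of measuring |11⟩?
0.0575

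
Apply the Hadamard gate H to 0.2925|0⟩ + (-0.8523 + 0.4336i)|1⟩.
(-0.3958 + 0.3066i)|0⟩ + (0.8095 - 0.3066i)|1⟩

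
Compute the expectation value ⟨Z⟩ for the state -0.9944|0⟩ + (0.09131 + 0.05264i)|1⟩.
0.9777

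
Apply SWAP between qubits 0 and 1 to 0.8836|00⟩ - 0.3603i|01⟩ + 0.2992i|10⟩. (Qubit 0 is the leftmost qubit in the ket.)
0.8836|00⟩ + 0.2992i|01⟩ - 0.3603i|10⟩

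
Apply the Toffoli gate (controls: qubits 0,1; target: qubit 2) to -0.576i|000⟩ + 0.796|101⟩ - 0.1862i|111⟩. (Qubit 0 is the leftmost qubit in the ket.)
-0.576i|000⟩ + 0.796|101⟩ - 0.1862i|110⟩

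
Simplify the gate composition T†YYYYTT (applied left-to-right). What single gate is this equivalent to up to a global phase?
T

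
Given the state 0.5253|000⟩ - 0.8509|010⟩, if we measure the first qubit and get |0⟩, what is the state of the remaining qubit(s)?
0.5253|00⟩ - 0.8509|10⟩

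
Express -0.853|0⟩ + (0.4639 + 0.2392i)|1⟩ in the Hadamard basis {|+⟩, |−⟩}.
(-0.2751 + 0.1691i)|+⟩ + (-0.9312 - 0.1691i)|−⟩

With |ψ⟩ = α|0⟩ + β|1⟩, the Hadamard-basis coefficients are ⟨+|ψ⟩ = (α + β)/√2 and ⟨−|ψ⟩ = (α − β)/√2.
Here α = -0.853, β = (0.4639 + 0.2392i): (α + β)/√2 = (-0.2751 + 0.1691i), (α − β)/√2 = (-0.9312 - 0.1691i).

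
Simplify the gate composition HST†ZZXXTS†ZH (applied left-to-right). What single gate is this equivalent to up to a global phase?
X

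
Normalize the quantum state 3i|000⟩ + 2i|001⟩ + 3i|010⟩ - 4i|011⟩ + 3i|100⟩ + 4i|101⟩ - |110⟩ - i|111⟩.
0.3721i|000⟩ + 0.2481i|001⟩ + 0.3721i|010⟩ - 0.4961i|011⟩ + 0.3721i|100⟩ + 0.4961i|101⟩ - 0.124|110⟩ - 0.124i|111⟩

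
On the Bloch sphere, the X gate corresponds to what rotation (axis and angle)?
Rotation by π around the x-axis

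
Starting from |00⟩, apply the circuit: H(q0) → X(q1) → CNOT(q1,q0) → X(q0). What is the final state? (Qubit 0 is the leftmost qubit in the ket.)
1/√2|01⟩ + 1/√2|11⟩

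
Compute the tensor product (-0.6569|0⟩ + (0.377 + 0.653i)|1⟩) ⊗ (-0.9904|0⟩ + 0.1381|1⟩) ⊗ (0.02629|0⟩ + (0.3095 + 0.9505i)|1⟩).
0.0171|000⟩ + (0.2014 + 0.6184i)|001⟩ - 0.002385|010⟩ + (-0.02808 - 0.08623i)|011⟩ + (-0.009816 - 0.017i)|100⟩ + (0.4992 - 0.5551i)|101⟩ + (0.001369 + 0.002371i)|110⟩ + (-0.0696 + 0.0774i)|111⟩

amp(|b₁b₂…⟩) = product of the factor amplitudes for bits b₁, b₂, …; only kets whose every factor amplitude is nonzero survive.
|000⟩: (-0.6569)(-0.9904)(0.02629) = 0.0171
|001⟩: (-0.6569)(-0.9904)(0.3095 + 0.9505i) = (0.2014 + 0.6184i)
|010⟩: (-0.6569)(0.1381)(0.02629) = -0.002385
|011⟩: (-0.6569)(0.1381)(0.3095 + 0.9505i) = (-0.02808 - 0.08623i)
|100⟩: (0.377 + 0.653i)(-0.9904)(0.02629) = (-0.009816 - 0.017i)
|101⟩: (0.377 + 0.653i)(-0.9904)(0.3095 + 0.9505i) = (0.4992 - 0.5551i)
|110⟩: (0.377 + 0.653i)(0.1381)(0.02629) = (0.001369 + 0.002371i)
|111⟩: (0.377 + 0.653i)(0.1381)(0.3095 + 0.9505i) = (-0.0696 + 0.0774i)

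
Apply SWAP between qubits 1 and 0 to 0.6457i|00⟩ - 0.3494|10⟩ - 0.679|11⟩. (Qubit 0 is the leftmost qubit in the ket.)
0.6457i|00⟩ - 0.3494|01⟩ - 0.679|11⟩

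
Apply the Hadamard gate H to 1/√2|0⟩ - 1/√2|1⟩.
|1⟩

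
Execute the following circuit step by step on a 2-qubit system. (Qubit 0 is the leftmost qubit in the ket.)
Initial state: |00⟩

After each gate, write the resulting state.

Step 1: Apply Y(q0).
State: i|10⟩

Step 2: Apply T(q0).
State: (-1/√2 + (1/√2)i)|10⟩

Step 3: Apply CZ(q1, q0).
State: (-1/√2 + (1/√2)i)|10⟩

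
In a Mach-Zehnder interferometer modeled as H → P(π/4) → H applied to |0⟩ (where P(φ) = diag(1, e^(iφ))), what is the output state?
(0.8536 + (1/√8)i)|0⟩ + (0.1464 - (1/√8)i)|1⟩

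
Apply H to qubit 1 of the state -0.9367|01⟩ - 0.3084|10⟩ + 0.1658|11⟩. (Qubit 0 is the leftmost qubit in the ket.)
-0.6623|00⟩ + 0.6623|01⟩ - 0.1008|10⟩ - 0.3353|11⟩

H on qubit 1 mixes each pair of kets that differ only in qubit 1: amplitudes (a, b) of (|…0…⟩, |…1…⟩) become ((a + b)/√2, (a − b)/√2). Kets absent from the input have amplitude 0.
(|00⟩, |01⟩): (a, b) = (0, -0.9367) → (-0.6623, 0.6623)
(|10⟩, |11⟩): (a, b) = (-0.3084, 0.1658) → (-0.1008, -0.3353)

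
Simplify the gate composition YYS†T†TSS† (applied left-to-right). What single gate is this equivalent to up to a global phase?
S†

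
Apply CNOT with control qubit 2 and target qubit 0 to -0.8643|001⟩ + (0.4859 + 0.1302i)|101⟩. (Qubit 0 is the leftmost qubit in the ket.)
(0.4859 + 0.1302i)|001⟩ - 0.8643|101⟩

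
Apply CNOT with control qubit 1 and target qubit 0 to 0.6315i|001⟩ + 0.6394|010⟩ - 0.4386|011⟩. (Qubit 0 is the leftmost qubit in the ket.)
0.6315i|001⟩ + 0.6394|110⟩ - 0.4386|111⟩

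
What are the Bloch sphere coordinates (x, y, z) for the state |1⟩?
(0, 0, -1)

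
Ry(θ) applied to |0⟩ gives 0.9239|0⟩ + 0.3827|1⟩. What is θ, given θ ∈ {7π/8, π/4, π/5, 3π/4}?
π/4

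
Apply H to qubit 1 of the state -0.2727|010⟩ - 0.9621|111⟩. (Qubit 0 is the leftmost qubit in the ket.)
-0.1928|000⟩ + 0.1928|010⟩ - 0.6803|101⟩ + 0.6803|111⟩

H on qubit 1 mixes each pair of kets that differ only in qubit 1: amplitudes (a, b) of (|…0…⟩, |…1…⟩) become ((a + b)/√2, (a − b)/√2). Kets absent from the input have amplitude 0.
(|000⟩, |010⟩): (a, b) = (0, -0.2727) → (-0.1928, 0.1928)
(|101⟩, |111⟩): (a, b) = (0, -0.9621) → (-0.6803, 0.6803)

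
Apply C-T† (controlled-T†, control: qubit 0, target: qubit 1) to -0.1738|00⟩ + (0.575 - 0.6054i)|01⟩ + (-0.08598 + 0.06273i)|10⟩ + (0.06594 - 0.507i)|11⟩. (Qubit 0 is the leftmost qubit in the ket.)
-0.1738|00⟩ + (0.575 - 0.6054i)|01⟩ + (-0.08598 + 0.06273i)|10⟩ + (-0.3119 - 0.4051i)|11⟩

C-T† leaves the control-|0⟩ kets |00⟩, |01⟩ unchanged and applies T† to qubit 1 on the control-|1⟩ pair (|10⟩, |11⟩).
T† = [[1, 0], [0, (1/√2 - (1/√2)i)]].
With a = amp(|10⟩) = (-0.08598 + 0.06273i) and b = amp(|11⟩) = (0.06594 - 0.507i):
new amp(|10⟩) = (1)·a = (-0.08598 + 0.06273i)
new amp(|11⟩) = (1/√2 - (1/√2)i)·b = (-0.3119 - 0.4051i)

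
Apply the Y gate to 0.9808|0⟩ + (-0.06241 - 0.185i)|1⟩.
(-0.185 + 0.06241i)|0⟩ + 0.9808i|1⟩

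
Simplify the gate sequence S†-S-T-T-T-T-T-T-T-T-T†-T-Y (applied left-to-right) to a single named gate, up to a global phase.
Y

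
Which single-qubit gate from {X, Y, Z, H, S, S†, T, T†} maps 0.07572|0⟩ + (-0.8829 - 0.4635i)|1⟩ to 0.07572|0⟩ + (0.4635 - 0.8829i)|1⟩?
S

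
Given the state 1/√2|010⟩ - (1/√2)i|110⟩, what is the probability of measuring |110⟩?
1/2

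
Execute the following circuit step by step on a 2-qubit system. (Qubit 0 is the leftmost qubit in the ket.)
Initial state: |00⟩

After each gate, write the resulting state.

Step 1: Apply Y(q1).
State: i|01⟩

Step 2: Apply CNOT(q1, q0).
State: i|11⟩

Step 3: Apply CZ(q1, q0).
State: -i|11⟩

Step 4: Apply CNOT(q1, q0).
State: -i|01⟩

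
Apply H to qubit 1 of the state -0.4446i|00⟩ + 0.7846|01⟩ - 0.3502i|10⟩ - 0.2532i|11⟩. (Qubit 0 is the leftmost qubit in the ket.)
(0.5548 - 0.3144i)|00⟩ + (-0.5548 - 0.3144i)|01⟩ - 0.4267i|10⟩ - 0.06859i|11⟩

H on qubit 1 mixes each pair of kets that differ only in qubit 1: amplitudes (a, b) of (|…0…⟩, |…1…⟩) become ((a + b)/√2, (a − b)/√2). Kets absent from the input have amplitude 0.
(|00⟩, |01⟩): (a, b) = (-0.4446i, 0.7846) → ((0.5548 - 0.3144i), (-0.5548 - 0.3144i))
(|10⟩, |11⟩): (a, b) = (-0.3502i, -0.2532i) → (-0.4267i, -0.06859i)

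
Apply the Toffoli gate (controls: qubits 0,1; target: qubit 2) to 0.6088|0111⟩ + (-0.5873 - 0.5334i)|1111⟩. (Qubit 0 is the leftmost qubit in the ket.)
0.6088|0111⟩ + (-0.5873 - 0.5334i)|1101⟩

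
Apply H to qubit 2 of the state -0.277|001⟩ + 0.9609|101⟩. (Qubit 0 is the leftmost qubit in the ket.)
-0.1959|000⟩ + 0.1959|001⟩ + 0.6795|100⟩ - 0.6795|101⟩

H on qubit 2 mixes each pair of kets that differ only in qubit 2: amplitudes (a, b) of (|…0…⟩, |…1…⟩) become ((a + b)/√2, (a − b)/√2). Kets absent from the input have amplitude 0.
(|000⟩, |001⟩): (a, b) = (0, -0.277) → (-0.1959, 0.1959)
(|100⟩, |101⟩): (a, b) = (0, 0.9609) → (0.6795, -0.6795)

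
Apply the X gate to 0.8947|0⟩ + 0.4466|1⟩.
0.4466|0⟩ + 0.8947|1⟩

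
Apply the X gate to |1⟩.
|0⟩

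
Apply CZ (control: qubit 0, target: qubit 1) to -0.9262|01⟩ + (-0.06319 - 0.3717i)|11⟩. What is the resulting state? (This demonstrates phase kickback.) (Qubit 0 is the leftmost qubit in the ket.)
-0.9262|01⟩ + (0.06319 + 0.3717i)|11⟩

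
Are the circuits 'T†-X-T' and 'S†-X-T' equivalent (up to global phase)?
No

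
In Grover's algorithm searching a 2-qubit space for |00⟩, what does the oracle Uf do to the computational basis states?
Uf|x⟩ = -|x⟩ if x = 00, else |x⟩ (phase flip on target)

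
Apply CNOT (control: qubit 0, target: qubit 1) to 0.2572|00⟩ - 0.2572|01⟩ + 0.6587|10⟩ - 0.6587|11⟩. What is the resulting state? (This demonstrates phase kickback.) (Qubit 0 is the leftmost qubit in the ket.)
0.2572|00⟩ - 0.2572|01⟩ - 0.6587|10⟩ + 0.6587|11⟩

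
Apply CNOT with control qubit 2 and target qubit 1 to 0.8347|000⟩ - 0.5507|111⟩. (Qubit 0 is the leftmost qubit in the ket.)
0.8347|000⟩ - 0.5507|101⟩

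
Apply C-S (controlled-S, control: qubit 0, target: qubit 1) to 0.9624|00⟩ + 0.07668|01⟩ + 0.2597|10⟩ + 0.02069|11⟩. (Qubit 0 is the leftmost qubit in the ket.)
0.9624|00⟩ + 0.07668|01⟩ + 0.2597|10⟩ + 0.02069i|11⟩

C-S leaves the control-|0⟩ kets |00⟩, |01⟩ unchanged and applies S to qubit 1 on the control-|1⟩ pair (|10⟩, |11⟩).
S = [[1, 0], [0, i]].
With a = amp(|10⟩) = 0.2597 and b = amp(|11⟩) = 0.02069:
new amp(|10⟩) = (1)·a = 0.2597
new amp(|11⟩) = (i)·b = 0.02069i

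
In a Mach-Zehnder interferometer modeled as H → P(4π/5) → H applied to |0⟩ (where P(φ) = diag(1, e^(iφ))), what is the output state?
(0.09549 + 0.2939i)|0⟩ + (0.9045 - 0.2939i)|1⟩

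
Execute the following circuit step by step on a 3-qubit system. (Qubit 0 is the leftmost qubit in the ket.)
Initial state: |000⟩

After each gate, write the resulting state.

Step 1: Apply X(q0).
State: |100⟩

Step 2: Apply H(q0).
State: 1/√2|000⟩ - 1/√2|100⟩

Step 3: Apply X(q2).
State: 1/√2|001⟩ - 1/√2|101⟩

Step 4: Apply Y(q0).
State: (1/√2)i|001⟩ + (1/√2)i|101⟩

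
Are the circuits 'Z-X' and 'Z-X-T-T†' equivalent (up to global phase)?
Yes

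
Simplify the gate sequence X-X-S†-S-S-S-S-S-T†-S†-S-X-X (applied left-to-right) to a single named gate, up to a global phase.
T†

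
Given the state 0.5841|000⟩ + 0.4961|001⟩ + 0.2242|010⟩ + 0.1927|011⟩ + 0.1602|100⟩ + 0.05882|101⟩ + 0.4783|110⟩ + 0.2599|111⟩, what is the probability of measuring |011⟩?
0.03713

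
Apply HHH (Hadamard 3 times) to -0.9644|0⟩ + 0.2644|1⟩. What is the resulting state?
-0.495|0⟩ - 0.8689|1⟩

H² = I, so H^3 = H: a single Hadamard. With (a, b) = (-0.9644, 0.2644), H gives ((a + b)/√2, (a − b)/√2) = (-0.495, -0.8689).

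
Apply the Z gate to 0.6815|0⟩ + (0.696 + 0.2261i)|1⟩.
0.6815|0⟩ + (-0.696 - 0.2261i)|1⟩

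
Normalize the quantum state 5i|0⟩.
i|0⟩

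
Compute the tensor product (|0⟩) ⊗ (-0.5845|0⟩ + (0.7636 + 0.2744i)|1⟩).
-0.5845|00⟩ + (0.7636 + 0.2744i)|01⟩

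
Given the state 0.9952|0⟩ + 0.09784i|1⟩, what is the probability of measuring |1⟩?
0.009573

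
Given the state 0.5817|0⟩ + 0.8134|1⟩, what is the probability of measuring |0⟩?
0.3384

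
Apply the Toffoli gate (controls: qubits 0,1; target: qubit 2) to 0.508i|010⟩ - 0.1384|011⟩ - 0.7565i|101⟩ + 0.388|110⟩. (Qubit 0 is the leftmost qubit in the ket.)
0.508i|010⟩ - 0.1384|011⟩ - 0.7565i|101⟩ + 0.388|111⟩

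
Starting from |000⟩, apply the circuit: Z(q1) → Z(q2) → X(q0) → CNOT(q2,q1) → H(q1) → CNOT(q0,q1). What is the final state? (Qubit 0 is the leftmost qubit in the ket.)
1/√2|100⟩ + 1/√2|110⟩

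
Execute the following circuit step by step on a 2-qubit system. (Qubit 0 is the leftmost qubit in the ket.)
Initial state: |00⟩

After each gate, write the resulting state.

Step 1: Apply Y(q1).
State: i|01⟩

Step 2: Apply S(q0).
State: i|01⟩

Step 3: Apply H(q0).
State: (1/√2)i|01⟩ + (1/√2)i|11⟩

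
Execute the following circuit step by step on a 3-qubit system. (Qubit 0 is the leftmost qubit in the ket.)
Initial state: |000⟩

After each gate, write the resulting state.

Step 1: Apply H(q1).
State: 1/√2|000⟩ + 1/√2|010⟩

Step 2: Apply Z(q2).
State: 1/√2|000⟩ + 1/√2|010⟩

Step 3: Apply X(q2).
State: 1/√2|001⟩ + 1/√2|011⟩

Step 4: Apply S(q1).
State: 1/√2|001⟩ + (1/√2)i|011⟩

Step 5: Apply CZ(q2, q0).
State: 1/√2|001⟩ + (1/√2)i|011⟩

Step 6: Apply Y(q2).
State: -(1/√2)i|000⟩ + 1/√2|010⟩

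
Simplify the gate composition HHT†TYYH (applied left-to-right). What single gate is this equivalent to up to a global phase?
H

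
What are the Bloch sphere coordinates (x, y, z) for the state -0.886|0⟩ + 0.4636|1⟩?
(-0.8215, 0, 0.5701)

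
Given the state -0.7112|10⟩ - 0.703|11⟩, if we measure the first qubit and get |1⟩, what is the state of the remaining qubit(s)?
-0.7112|0⟩ - 0.703|1⟩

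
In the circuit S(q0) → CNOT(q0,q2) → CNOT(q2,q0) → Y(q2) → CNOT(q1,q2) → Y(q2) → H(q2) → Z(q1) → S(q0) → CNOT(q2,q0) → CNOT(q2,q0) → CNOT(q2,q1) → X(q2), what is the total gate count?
13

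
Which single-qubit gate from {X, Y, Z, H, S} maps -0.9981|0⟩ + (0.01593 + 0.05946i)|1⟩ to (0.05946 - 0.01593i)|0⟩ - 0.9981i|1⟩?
Y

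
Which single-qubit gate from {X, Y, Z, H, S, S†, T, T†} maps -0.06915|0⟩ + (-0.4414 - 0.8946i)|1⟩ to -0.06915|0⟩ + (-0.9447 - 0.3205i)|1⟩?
T†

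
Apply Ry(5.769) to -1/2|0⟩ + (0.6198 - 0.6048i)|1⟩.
(0.326 + 0.1538i)|0⟩ + (-0.7266 + 0.5849i)|1⟩

Ry(5.769) = [[cos(θ/2), −sin(θ/2)], [sin(θ/2), cos(θ/2)]]; θ = 5.769, cos(θ/2) ≈ -0.967133, sin(θ/2) ≈ 0.25427.
With a = amp(|0⟩) = -1/2 and b = amp(|1⟩) = (0.6198 - 0.6048i):
new amp(|0⟩) = (-0.967133)·a + (-0.25427)·b = (0.326 + 0.1538i)
new amp(|1⟩) = (0.25427)·a + (-0.967133)·b = (-0.7266 + 0.5849i)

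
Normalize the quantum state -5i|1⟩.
-i|1⟩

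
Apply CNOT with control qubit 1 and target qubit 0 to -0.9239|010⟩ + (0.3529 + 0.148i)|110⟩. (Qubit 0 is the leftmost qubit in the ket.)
(0.3529 + 0.148i)|010⟩ - 0.9239|110⟩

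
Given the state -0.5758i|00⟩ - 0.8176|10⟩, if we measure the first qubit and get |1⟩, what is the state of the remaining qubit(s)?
-|0⟩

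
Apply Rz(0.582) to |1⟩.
(0.958 + 0.2869i)|1⟩

Rz(0.582) = [[e^(−iθ/2), 0], [0, e^(iθ/2)]] with e^(±iθ/2) = cos(θ/2) ± i·sin(θ/2); θ = 0.582, cos(θ/2) ≈ 0.957957, sin(θ/2) ≈ 0.28691.
With a = amp(|0⟩) = 0 and b = amp(|1⟩) = 1:
new amp(|0⟩) = (0.957957 - 0.28691i)·a = 0
new amp(|1⟩) = (0.957957 + 0.28691i)·b = (0.958 + 0.2869i)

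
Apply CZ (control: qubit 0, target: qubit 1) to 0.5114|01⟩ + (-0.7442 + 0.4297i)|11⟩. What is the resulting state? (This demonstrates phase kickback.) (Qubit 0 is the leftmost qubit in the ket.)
0.5114|01⟩ + (0.7442 - 0.4297i)|11⟩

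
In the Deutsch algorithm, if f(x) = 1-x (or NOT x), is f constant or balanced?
Balanced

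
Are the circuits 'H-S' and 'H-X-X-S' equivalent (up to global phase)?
Yes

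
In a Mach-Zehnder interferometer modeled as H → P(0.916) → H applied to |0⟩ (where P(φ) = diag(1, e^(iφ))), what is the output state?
(0.8045 + 0.3966i)|0⟩ + (0.1955 - 0.3966i)|1⟩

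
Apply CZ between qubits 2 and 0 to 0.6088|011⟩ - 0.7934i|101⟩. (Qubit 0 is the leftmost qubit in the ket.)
0.6088|011⟩ + 0.7934i|101⟩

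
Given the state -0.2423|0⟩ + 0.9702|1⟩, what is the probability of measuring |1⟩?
0.9413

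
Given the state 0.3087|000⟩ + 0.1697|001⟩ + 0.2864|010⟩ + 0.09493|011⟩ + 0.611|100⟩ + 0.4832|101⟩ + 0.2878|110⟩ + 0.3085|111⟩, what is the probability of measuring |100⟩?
0.3733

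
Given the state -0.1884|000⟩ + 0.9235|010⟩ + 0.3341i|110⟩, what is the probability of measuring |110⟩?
0.1116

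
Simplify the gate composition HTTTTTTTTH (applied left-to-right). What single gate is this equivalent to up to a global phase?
I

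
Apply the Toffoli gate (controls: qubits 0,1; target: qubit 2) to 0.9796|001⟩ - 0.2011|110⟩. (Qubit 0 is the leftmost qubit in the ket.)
0.9796|001⟩ - 0.2011|111⟩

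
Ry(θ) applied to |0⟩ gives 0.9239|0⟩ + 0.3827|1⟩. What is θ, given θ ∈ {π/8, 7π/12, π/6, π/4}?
π/4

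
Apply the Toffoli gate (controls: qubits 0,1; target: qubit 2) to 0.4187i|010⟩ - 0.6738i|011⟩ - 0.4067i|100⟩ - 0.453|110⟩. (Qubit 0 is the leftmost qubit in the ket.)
0.4187i|010⟩ - 0.6738i|011⟩ - 0.4067i|100⟩ - 0.453|111⟩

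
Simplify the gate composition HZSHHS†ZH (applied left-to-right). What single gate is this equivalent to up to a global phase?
I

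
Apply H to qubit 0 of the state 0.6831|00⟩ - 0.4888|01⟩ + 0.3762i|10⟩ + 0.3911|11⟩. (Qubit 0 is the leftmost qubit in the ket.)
(0.483 + 0.266i)|00⟩ - 0.06908|01⟩ + (0.483 - 0.266i)|10⟩ - 0.6222|11⟩

H on qubit 0 mixes each pair of kets that differ only in qubit 0: amplitudes (a, b) of (|…0…⟩, |…1…⟩) become ((a + b)/√2, (a − b)/√2). Kets absent from the input have amplitude 0.
(|00⟩, |10⟩): (a, b) = (0.6831, 0.3762i) → ((0.483 + 0.266i), (0.483 - 0.266i))
(|01⟩, |11⟩): (a, b) = (-0.4888, 0.3911) → (-0.06908, -0.6222)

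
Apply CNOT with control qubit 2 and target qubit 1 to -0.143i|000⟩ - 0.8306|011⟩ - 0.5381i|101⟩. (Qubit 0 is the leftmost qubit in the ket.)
-0.143i|000⟩ - 0.8306|001⟩ - 0.5381i|111⟩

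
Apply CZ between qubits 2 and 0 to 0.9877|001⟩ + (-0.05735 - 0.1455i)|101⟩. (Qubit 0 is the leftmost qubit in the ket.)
0.9877|001⟩ + (0.05735 + 0.1455i)|101⟩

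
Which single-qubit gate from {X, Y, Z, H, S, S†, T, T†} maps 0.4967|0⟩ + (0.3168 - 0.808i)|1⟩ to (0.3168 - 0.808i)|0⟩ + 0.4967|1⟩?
X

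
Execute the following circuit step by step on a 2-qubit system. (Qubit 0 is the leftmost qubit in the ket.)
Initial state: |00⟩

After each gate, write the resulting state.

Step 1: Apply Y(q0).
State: i|10⟩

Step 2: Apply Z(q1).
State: i|10⟩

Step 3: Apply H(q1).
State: (1/√2)i|10⟩ + (1/√2)i|11⟩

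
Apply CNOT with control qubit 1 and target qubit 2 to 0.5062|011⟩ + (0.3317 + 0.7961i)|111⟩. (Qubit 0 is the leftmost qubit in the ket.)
0.5062|010⟩ + (0.3317 + 0.7961i)|110⟩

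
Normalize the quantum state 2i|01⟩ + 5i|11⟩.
0.3714i|01⟩ + 0.9285i|11⟩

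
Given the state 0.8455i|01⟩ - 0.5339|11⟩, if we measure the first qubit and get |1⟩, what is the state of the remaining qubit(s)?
-|1⟩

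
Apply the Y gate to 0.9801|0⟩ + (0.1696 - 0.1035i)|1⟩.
(-0.1035 - 0.1696i)|0⟩ + 0.9801i|1⟩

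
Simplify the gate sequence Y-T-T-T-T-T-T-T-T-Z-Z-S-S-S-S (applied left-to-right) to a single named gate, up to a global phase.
Y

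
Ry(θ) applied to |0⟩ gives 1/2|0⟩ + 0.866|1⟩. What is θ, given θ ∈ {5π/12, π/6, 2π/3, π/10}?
2π/3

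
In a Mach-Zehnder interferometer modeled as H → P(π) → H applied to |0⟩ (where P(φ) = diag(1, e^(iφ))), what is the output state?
|1⟩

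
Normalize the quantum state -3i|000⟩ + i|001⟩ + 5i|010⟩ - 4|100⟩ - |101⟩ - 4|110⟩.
-0.3638i|000⟩ + 0.1213i|001⟩ + 0.6063i|010⟩ - 0.4851|100⟩ - 0.1213|101⟩ - 0.4851|110⟩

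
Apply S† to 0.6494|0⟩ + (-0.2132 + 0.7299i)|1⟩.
0.6494|0⟩ + (0.7299 + 0.2132i)|1⟩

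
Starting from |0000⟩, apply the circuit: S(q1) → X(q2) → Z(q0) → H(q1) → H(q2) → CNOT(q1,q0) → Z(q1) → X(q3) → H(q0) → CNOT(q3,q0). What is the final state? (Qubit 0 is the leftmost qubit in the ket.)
1/√8|0001⟩ - 1/√8|0011⟩ + 1/√8|0101⟩ - 1/√8|0111⟩ + 1/√8|1001⟩ - 1/√8|1011⟩ - 1/√8|1101⟩ + 1/√8|1111⟩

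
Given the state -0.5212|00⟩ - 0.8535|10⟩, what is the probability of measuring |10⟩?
0.7285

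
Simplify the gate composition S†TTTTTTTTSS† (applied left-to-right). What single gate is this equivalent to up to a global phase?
S†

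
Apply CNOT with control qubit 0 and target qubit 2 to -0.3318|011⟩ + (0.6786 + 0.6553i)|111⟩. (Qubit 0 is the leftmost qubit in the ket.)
-0.3318|011⟩ + (0.6786 + 0.6553i)|110⟩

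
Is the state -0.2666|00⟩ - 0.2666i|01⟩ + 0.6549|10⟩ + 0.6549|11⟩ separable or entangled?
Entangled

Writing the state as a|00⟩ + b|01⟩ + c|10⟩ + d|11⟩, it is a product state iff ad − bc = 0.
Here (a, b, c, d) = (-0.2666, -0.2666i, 0.6549, 0.6549): ad − bc = (-0.2666)(0.6549) − (-0.2666i)(0.6549) = (-0.1746 + 0.1746i) ≠ 0, so the state is entangled.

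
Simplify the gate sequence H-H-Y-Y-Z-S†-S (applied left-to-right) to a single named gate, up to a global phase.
Z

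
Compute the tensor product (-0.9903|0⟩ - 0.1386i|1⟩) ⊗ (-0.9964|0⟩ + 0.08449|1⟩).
0.9867|00⟩ - 0.08367|01⟩ + 0.1381i|10⟩ - 0.01171i|11⟩

amp(|b₁b₂…⟩) = product of the factor amplitudes for bits b₁, b₂, …; only kets whose every factor amplitude is nonzero survive.
|00⟩: (-0.9903)(-0.9964) = 0.9867
|01⟩: (-0.9903)(0.08449) = -0.08367
|10⟩: (-0.1386i)(-0.9964) = 0.1381i
|11⟩: (-0.1386i)(0.08449) = -0.01171i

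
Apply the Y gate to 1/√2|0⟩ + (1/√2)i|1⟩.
1/√2|0⟩ + (1/√2)i|1⟩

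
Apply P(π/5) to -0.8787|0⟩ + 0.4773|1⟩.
-0.8787|0⟩ + (0.3861 + 0.2805i)|1⟩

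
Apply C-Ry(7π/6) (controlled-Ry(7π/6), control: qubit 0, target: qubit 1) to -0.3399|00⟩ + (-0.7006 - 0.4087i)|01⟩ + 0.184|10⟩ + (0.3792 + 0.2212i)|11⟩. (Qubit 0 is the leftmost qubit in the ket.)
-0.3399|00⟩ + (-0.7006 - 0.4087i)|01⟩ + (-0.4139 - 0.2137i)|10⟩ + (0.07959 - 0.05725i)|11⟩

C-Ry(7π/6) leaves the control-|0⟩ kets |00⟩, |01⟩ unchanged and applies Ry(7π/6) to qubit 1 on the control-|1⟩ pair (|10⟩, |11⟩).
Ry(7π/6) = [[cos(θ/2), −sin(θ/2)], [sin(θ/2), cos(θ/2)]]; θ = 7π/6, cos(θ/2) ≈ -0.258819, sin(θ/2) ≈ 0.965926.
With a = amp(|10⟩) = 0.184 and b = amp(|11⟩) = (0.3792 + 0.2212i):
new amp(|10⟩) = (-0.258819)·a + (-0.965926)·b = (-0.4139 - 0.2137i)
new amp(|11⟩) = (0.965926)·a + (-0.258819)·b = (0.07959 - 0.05725i)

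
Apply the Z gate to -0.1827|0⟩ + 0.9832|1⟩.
-0.1827|0⟩ - 0.9832|1⟩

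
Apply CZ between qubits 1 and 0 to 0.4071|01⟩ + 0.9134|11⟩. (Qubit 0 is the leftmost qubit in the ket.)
0.4071|01⟩ - 0.9134|11⟩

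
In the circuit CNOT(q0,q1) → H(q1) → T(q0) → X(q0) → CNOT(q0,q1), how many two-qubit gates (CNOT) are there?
2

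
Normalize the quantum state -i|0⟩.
-i|0⟩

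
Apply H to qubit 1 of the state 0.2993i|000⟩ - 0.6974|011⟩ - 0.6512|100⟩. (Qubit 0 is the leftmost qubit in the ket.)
0.2116i|000⟩ - 0.4931|001⟩ + 0.2116i|010⟩ + 0.4931|011⟩ - 0.4605|100⟩ - 0.4605|110⟩

H on qubit 1 mixes each pair of kets that differ only in qubit 1: amplitudes (a, b) of (|…0…⟩, |…1…⟩) become ((a + b)/√2, (a − b)/√2). Kets absent from the input have amplitude 0.
(|000⟩, |010⟩): (a, b) = (0.2993i, 0) → (0.2116i, 0.2116i)
(|001⟩, |011⟩): (a, b) = (0, -0.6974) → (-0.4931, 0.4931)
(|100⟩, |110⟩): (a, b) = (-0.6512, 0) → (-0.4605, -0.4605)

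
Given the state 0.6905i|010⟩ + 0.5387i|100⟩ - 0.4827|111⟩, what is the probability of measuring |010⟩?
0.4768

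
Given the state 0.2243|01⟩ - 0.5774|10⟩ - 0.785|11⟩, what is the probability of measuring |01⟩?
0.05031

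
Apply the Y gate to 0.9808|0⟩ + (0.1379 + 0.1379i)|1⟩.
(0.1379 - 0.1379i)|0⟩ + 0.9808i|1⟩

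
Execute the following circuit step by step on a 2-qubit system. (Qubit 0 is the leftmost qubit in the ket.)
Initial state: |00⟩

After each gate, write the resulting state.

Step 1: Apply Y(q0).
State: i|10⟩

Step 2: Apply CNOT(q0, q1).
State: i|11⟩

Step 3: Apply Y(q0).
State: |01⟩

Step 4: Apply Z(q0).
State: |01⟩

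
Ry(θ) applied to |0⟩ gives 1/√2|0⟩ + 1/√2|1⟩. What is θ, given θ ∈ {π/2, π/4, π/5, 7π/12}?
π/2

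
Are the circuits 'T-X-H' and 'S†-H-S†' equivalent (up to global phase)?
No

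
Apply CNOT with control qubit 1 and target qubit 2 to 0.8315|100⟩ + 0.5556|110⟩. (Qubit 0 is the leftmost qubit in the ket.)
0.8315|100⟩ + 0.5556|111⟩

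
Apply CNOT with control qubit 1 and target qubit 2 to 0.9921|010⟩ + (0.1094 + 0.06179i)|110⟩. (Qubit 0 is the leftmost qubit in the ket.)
0.9921|011⟩ + (0.1094 + 0.06179i)|111⟩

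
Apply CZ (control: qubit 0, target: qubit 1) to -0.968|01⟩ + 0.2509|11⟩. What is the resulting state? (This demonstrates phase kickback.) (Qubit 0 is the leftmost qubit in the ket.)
-0.968|01⟩ - 0.2509|11⟩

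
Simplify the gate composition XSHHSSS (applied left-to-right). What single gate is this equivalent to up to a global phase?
X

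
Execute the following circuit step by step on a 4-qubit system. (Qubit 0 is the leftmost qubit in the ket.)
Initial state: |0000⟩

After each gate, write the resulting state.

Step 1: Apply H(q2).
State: 1/√2|0000⟩ + 1/√2|0010⟩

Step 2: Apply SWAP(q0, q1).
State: 1/√2|0000⟩ + 1/√2|0010⟩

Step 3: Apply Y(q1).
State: (1/√2)i|0100⟩ + (1/√2)i|0110⟩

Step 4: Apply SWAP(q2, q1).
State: (1/√2)i|0010⟩ + (1/√2)i|0110⟩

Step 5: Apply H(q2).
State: (1/2)i|0000⟩ - (1/2)i|0010⟩ + (1/2)i|0100⟩ - (1/2)i|0110⟩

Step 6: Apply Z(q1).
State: (1/2)i|0000⟩ - (1/2)i|0010⟩ - (1/2)i|0100⟩ + (1/2)i|0110⟩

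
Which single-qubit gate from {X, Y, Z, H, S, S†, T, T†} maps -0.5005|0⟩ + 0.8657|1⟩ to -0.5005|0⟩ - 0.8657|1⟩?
Z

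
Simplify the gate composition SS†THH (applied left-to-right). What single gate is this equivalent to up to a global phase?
T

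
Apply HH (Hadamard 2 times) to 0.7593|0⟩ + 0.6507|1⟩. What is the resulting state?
0.7593|0⟩ + 0.6507|1⟩

H² = I, so an even number of Hadamards cancels: H^2 = I and the state is unchanged.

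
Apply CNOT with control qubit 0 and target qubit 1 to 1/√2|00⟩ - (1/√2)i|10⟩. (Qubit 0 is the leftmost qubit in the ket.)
1/√2|00⟩ - (1/√2)i|11⟩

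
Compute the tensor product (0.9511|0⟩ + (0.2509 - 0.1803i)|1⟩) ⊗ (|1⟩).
0.9511|01⟩ + (0.2509 - 0.1803i)|11⟩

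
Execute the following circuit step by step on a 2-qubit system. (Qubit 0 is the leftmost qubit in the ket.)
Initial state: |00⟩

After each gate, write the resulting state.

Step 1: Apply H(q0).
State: 1/√2|00⟩ + 1/√2|10⟩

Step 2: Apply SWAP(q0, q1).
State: 1/√2|00⟩ + 1/√2|01⟩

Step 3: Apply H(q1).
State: |00⟩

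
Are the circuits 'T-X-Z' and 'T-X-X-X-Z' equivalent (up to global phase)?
Yes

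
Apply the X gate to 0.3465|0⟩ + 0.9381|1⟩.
0.9381|0⟩ + 0.3465|1⟩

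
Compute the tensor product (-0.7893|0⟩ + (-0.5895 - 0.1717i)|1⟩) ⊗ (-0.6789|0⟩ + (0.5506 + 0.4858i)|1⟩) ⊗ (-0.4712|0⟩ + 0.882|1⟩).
-0.2525|000⟩ + 0.4726|001⟩ + (0.2048 + 0.1807i)|010⟩ + (-0.3833 - 0.3382i)|011⟩ + (-0.1886 - 0.05493i)|100⟩ + (0.353 + 0.1028i)|101⟩ + (0.1136 + 0.1795i)|110⟩ + (-0.2127 - 0.336i)|111⟩

amp(|b₁b₂…⟩) = product of the factor amplitudes for bits b₁, b₂, …; only kets whose every factor amplitude is nonzero survive.
|000⟩: (-0.7893)(-0.6789)(-0.4712) = -0.2525
|001⟩: (-0.7893)(-0.6789)(0.882) = 0.4726
|010⟩: (-0.7893)(0.5506 + 0.4858i)(-0.4712) = (0.2048 + 0.1807i)
|011⟩: (-0.7893)(0.5506 + 0.4858i)(0.882) = (-0.3833 - 0.3382i)
|100⟩: (-0.5895 - 0.1717i)(-0.6789)(-0.4712) = (-0.1886 - 0.05493i)
|101⟩: (-0.5895 - 0.1717i)(-0.6789)(0.882) = (0.353 + 0.1028i)
|110⟩: (-0.5895 - 0.1717i)(0.5506 + 0.4858i)(-0.4712) = (0.1136 + 0.1795i)
|111⟩: (-0.5895 - 0.1717i)(0.5506 + 0.4858i)(0.882) = (-0.2127 - 0.336i)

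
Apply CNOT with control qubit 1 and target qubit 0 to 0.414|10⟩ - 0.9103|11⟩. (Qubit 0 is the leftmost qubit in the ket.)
-0.9103|01⟩ + 0.414|10⟩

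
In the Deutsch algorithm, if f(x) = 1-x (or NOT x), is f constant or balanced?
Balanced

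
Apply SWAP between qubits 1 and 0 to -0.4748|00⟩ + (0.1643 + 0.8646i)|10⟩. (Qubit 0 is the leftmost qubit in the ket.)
-0.4748|00⟩ + (0.1643 + 0.8646i)|01⟩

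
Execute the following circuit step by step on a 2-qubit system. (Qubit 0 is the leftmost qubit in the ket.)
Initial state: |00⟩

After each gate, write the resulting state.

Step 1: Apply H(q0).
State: 1/√2|00⟩ + 1/√2|10⟩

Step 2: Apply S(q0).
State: 1/√2|00⟩ + (1/√2)i|10⟩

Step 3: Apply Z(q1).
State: 1/√2|00⟩ + (1/√2)i|10⟩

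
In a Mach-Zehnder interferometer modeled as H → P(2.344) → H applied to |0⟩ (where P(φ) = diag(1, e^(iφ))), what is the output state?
(0.1508 + 0.3578i)|0⟩ + (0.8492 - 0.3578i)|1⟩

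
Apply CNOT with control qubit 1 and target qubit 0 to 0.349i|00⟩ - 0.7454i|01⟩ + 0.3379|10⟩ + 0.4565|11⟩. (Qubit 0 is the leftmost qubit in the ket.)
0.349i|00⟩ + 0.4565|01⟩ + 0.3379|10⟩ - 0.7454i|11⟩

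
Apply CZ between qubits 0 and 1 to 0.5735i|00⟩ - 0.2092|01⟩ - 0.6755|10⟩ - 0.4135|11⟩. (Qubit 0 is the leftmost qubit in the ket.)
0.5735i|00⟩ - 0.2092|01⟩ - 0.6755|10⟩ + 0.4135|11⟩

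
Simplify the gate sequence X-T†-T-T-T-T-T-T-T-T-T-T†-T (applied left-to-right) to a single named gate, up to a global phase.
X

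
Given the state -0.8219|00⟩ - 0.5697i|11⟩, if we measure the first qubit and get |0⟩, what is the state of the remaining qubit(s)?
-|0⟩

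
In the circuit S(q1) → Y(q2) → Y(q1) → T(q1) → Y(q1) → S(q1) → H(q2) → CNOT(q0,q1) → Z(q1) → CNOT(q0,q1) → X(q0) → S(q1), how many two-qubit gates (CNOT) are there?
2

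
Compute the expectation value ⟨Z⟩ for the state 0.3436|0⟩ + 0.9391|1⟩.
-0.7638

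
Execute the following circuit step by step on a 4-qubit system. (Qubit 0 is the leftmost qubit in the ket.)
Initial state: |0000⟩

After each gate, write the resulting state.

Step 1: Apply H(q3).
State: 1/√2|0000⟩ + 1/√2|0001⟩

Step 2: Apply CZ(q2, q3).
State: 1/√2|0000⟩ + 1/√2|0001⟩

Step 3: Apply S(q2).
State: 1/√2|0000⟩ + 1/√2|0001⟩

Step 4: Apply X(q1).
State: 1/√2|0100⟩ + 1/√2|0101⟩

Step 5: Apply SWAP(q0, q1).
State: 1/√2|1000⟩ + 1/√2|1001⟩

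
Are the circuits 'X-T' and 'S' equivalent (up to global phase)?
No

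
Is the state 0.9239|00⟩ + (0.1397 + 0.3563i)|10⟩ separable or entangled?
Separable

Writing the state as a|00⟩ + b|01⟩ + c|10⟩ + d|11⟩, it is a product state iff ad − bc = 0.
Here (a, b, c, d) = (0.9239, 0, (0.1397 + 0.3563i), 0): ad − bc = (0.9239)(0) − (0)(0.1397 + 0.3563i) = 0, so the state is separable.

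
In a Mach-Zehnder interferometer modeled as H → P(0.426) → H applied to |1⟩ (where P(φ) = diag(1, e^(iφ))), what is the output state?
(0.04469 - 0.2066i)|0⟩ + (0.9553 + 0.2066i)|1⟩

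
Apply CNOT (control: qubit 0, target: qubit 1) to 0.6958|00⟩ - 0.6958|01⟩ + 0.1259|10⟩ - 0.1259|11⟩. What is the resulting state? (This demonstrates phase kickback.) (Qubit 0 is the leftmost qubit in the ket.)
0.6958|00⟩ - 0.6958|01⟩ - 0.1259|10⟩ + 0.1259|11⟩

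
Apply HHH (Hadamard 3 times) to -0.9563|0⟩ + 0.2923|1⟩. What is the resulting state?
-0.4695|0⟩ - 0.8829|1⟩

H² = I, so H^3 = H: a single Hadamard. With (a, b) = (-0.9563, 0.2923), H gives ((a + b)/√2, (a − b)/√2) = (-0.4695, -0.8829).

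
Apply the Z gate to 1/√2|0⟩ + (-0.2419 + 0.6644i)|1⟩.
1/√2|0⟩ + (0.2419 - 0.6644i)|1⟩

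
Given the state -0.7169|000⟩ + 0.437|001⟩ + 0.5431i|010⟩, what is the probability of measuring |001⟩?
0.191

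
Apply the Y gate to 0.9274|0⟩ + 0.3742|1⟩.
-0.3742i|0⟩ + 0.9274i|1⟩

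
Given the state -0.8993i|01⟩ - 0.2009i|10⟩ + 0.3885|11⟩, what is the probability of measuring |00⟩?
0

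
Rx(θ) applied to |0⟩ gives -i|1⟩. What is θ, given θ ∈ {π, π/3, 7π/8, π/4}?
π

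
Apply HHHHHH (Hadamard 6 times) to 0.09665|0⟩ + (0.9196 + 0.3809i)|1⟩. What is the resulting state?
0.09665|0⟩ + (0.9196 + 0.3809i)|1⟩

H² = I, so an even number of Hadamards cancels: H^6 = I and the state is unchanged.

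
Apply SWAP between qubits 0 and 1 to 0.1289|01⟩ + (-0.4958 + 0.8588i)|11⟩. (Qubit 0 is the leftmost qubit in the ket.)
0.1289|10⟩ + (-0.4958 + 0.8588i)|11⟩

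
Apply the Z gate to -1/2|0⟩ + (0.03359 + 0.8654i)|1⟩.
-1/2|0⟩ + (-0.03359 - 0.8654i)|1⟩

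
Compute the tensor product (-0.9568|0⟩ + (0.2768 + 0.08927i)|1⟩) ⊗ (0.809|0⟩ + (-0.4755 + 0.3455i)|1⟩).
-0.7741|00⟩ + (0.455 - 0.3306i)|01⟩ + (0.2239 + 0.07222i)|10⟩ + (-0.1625 + 0.05319i)|11⟩

amp(|b₁b₂…⟩) = product of the factor amplitudes for bits b₁, b₂, …; only kets whose every factor amplitude is nonzero survive.
|00⟩: (-0.9568)(0.809) = -0.7741
|01⟩: (-0.9568)(-0.4755 + 0.3455i) = (0.455 - 0.3306i)
|10⟩: (0.2768 + 0.08927i)(0.809) = (0.2239 + 0.07222i)
|11⟩: (0.2768 + 0.08927i)(-0.4755 + 0.3455i) = (-0.1625 + 0.05319i)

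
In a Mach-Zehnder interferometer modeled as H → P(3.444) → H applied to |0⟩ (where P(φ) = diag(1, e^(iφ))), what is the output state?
(0.02269 - 0.1489i)|0⟩ + (0.9773 + 0.1489i)|1⟩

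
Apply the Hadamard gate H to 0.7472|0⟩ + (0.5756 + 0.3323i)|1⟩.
(0.9354 + 0.235i)|0⟩ + (0.1213 - 0.235i)|1⟩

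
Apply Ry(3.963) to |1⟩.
-0.9168|0⟩ - 0.3993|1⟩

Ry(3.963) = [[cos(θ/2), −sin(θ/2)], [sin(θ/2), cos(θ/2)]]; θ = 3.963, cos(θ/2) ≈ -0.399255, sin(θ/2) ≈ 0.91684.
With a = amp(|0⟩) = 0 and b = amp(|1⟩) = 1:
new amp(|0⟩) = (-0.399255)·a + (-0.91684)·b = -0.9168
new amp(|1⟩) = (0.91684)·a + (-0.399255)·b = -0.3993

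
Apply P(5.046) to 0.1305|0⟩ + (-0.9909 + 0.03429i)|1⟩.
0.1305|0⟩ + (-0.2921 + 0.9475i)|1⟩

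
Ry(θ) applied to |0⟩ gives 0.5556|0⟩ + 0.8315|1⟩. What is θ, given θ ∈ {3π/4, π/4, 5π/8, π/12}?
5π/8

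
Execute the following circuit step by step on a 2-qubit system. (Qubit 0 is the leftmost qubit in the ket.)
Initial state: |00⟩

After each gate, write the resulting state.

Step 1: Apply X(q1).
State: |01⟩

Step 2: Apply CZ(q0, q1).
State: |01⟩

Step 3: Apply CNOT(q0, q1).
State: |01⟩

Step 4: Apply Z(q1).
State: -|01⟩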